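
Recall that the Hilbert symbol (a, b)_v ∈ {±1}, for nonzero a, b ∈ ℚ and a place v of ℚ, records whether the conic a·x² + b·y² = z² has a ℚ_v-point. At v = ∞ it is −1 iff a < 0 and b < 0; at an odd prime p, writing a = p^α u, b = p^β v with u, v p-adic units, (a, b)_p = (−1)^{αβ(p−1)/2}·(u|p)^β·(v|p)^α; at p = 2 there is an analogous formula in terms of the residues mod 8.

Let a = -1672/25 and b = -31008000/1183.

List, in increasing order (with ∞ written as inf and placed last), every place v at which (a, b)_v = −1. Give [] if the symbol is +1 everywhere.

Mod squares: a ≡ -418, b ≡ -33915. Check v ∈ {∞, 2, 3, 5, 7, 11, 13, 17, 19}.
v=11: a=11^1·(≡8), b=11^0·(≡9) mod 11; (8|11)=-1, (9|11)=+1; (−1)^{1·0·5}·(-1)^0·(+1)^1 = +1.
v=5: a=5^-2·(≡3), b=5^3·(≡2) mod 5; (3|5)=-1, (2|5)=-1; (−1)^{-2·3·2}·(-1)^3·(-1)^-2 = -1.
v=13: a=13^0·(≡8), b=13^-2·(≡6) mod 13; (8|13)=-1, (6|13)=-1; (−1)^{0·-2·6}·(-1)^-2·(-1)^0 = +1.
v=19: a=19^1·(≡17), b=19^1·(≡1) mod 19; (17|19)=+1, (1|19)=+1; (−1)^{1·1·9}·(+1)^1·(+1)^1 = -1.
v=3: a=3^0·(≡2), b=3^1·(≡2) mod 3; (2|3)=-1, (2|3)=-1; (−1)^{0·1·1}·(-1)^1·(-1)^0 = -1.
v=7: a=7^0·(≡2), b=7^-1·(≡5) mod 7; (2|7)=+1, (5|7)=-1; (−1)^{0·-1·3}·(+1)^-1·(-1)^0 = +1.
v=17: a=17^0·(≡12), b=17^1·(≡10) mod 17; (12|17)=-1, (10|17)=-1; (−1)^{0·1·8}·(-1)^1·(-1)^0 = -1.
v=∞: -418 < 0 and -33915 < 0  ⇒  (a,b)_∞ = -1.
v=2: v_2(a)=3, v_2(b)=8; units ≡ 7, 5 (mod 8); ε·ε+αω+βω = 1·0+3·1+8·0 ≡ 1  ⇒  (a,b)_2 = -1.
|Ram(-418, -33915)| = 6, even; anisotropic at {2, 3, 5, 17, 19, ∞}.

[2, 3, 5, 17, 19, inf]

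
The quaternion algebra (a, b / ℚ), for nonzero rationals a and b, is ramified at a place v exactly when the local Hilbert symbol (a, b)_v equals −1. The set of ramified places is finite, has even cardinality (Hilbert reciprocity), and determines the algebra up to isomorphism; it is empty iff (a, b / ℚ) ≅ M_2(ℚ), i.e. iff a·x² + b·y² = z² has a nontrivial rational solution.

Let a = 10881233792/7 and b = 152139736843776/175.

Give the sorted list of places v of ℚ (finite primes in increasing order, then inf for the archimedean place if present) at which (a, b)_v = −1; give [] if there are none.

[2, 3]

Mod squares: a ≡ 34034, b ≡ 42. Check v ∈ {∞, 2, 3, 5, 7, 11, 13, 17}.
v=3: a=3^0·(≡2), b=3^5·(≡2) mod 3; (2|3)=-1, (2|3)=-1; (−1)^{0·5·1}·(-1)^5·(-1)^0 = -1.
v=7: a=7^-1·(≡2), b=7^-1·(≡6) mod 7; (2|7)=+1, (6|7)=-1; (−1)^{-1·-1·3}·(+1)^-1·(-1)^-1 = +1.
v=17: a=17^3·(≡1), b=17^4·(≡8) mod 17; (1|17)=+1, (8|17)=+1; (−1)^{3·4·8}·(+1)^4·(+1)^3 = +1.
v=∞: 34034 > 0 and 42 > 0  ⇒  (a,b)_∞ = +1.
v=13: a=13^1·(≡7), b=13^0·(≡1) mod 13; (7|13)=-1, (1|13)=+1; (−1)^{1·0·6}·(-1)^0·(+1)^1 = +1.
v=11: a=11^3·(≡3), b=11^4·(≡1) mod 11; (3|11)=+1, (1|11)=+1; (−1)^{3·4·5}·(+1)^4·(+1)^3 = +1.
v=5: a=5^0·(≡1), b=5^-2·(≡3) mod 5; (1|5)=+1, (3|5)=-1; (−1)^{0·-2·2}·(+1)^-2·(-1)^0 = +1.
v=2: v_2(a)=7, v_2(b)=9; units ≡ 1, 5 (mod 8); ε·ε+αω+βω = 0·0+7·1+9·0 ≡ 1  ⇒  (a,b)_2 = -1.
Ram(34034, 42) = {2, 3}; no ℚ_2-point on the conic.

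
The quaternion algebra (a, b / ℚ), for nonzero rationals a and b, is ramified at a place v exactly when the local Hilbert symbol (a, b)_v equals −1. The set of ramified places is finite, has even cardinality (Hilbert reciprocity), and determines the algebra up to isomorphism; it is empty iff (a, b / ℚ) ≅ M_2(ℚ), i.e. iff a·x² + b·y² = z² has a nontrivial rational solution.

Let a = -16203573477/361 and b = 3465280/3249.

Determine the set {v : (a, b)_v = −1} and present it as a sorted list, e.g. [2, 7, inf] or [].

[5, 29]

Mod squares: a ≡ -493, b ≡ 1105. Check v ∈ {∞, 2, 3, 5, 7, 13, 17, 19, 29}.
v=∞: -493 < 0 and 1105 > 0  ⇒  (a,b)_∞ = +1.
v=17: a=17^1·(≡3), b=17^1·(≡5) mod 17; (3|17)=-1, (5|17)=-1; (−1)^{1·1·8}·(-1)^1·(-1)^1 = +1.
v=7: a=7^4·(≡4), b=7^2·(≡6) mod 7; (4|7)=+1, (6|7)=-1; (−1)^{4·2·3}·(+1)^2·(-1)^4 = +1.
v=2: v_2(a)=0, v_2(b)=6; units ≡ 3, 1 (mod 8); ε·ε+αω+βω = 1·0+0·0+6·1 ≡ 0  ⇒  (a,b)_2 = +1.
v=3: a=3^4·(≡2), b=3^-2·(≡1) mod 3; (2|3)=-1, (1|3)=+1; (−1)^{4·-2·1}·(-1)^-2·(+1)^4 = +1.
v=29: a=29^1·(≡19), b=29^0·(≡12) mod 29; (19|29)=-1, (12|29)=-1; (−1)^{1·0·14}·(-1)^0·(-1)^1 = -1.
v=5: a=5^0·(≡3), b=5^1·(≡4) mod 5; (3|5)=-1, (4|5)=+1; (−1)^{0·1·2}·(-1)^1·(+1)^0 = -1.
v=13: a=13^2·(≡4), b=13^1·(≡5) mod 13; (4|13)=+1, (5|13)=-1; (−1)^{2·1·6}·(+1)^1·(-1)^2 = +1.
v=19: a=19^-2·(≡6), b=19^-2·(≡13) mod 19; (6|19)=+1, (13|19)=-1; (−1)^{-2·-2·9}·(+1)^-2·(-1)^-2 = +1.
|Ram(-493, 1105)| = 2, even; anisotropic at {5, 29}.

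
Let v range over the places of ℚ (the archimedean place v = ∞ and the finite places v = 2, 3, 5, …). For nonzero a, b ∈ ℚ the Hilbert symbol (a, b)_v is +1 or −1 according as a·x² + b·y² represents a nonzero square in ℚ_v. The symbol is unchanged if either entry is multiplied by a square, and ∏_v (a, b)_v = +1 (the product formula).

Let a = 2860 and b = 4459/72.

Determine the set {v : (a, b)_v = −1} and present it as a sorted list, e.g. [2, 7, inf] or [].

(a, b) ≡ (715, 182) mod (ℚ^×)²; places V = {2, 3, 5, 7, 11, 13, ∞}.
(a,b)_11: α=1, u≡7; β=0, v≡8 (mod 11); (7|11)=-1, (8|11)=-1; sign (−1)^0·-1^0·-1^1 = -1.
(a,b)_3: α=0, u≡1; β=-2, v≡2 (mod 3); (1|3)=+1, (2|3)=-1; sign (−1)^0·+1^-2·-1^0 = +1.
(a,b)_7: α=0, u≡4; β=3, v≡3 (mod 7); (4|7)=+1, (3|7)=-1; sign (−1)^0·+1^3·-1^0 = +1.
(a,b)_13: α=1, u≡12; β=1, v≡10 (mod 13); (12|13)=+1, (10|13)=+1; sign (−1)^0·+1^1·+1^1 = +1.
(a,b)_5: α=1, u≡2; β=0, v≡2 (mod 5); (2|5)=-1, (2|5)=-1; sign (−1)^0·-1^0·-1^1 = -1.
(a,b)_2: α=2, β=-3; u≡3, v≡3 (mod 8); ε(u)ε(v)=1·1, αω(v)=2·1, βω(u)=-3·1; sum ≡ 0  ⇒  +1.
(a,b)_∞: sgn(715)=+, sgn(182)=+, so +1.
Ram(715, 182) = {5, 11}; no ℚ_5-point on the conic.

[5, 11]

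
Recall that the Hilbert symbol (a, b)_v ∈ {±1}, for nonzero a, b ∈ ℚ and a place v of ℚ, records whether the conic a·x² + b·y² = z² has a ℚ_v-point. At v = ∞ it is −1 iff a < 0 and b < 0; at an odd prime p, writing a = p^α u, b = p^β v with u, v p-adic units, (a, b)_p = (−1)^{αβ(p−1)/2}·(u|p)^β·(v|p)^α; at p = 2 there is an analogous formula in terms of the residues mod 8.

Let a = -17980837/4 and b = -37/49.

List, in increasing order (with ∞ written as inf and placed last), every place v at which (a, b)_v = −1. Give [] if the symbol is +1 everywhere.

Mod squares: a ≡ -17980837, b ≡ -37. Check v ∈ {∞, 2, 7, 31, 37, 41, 43, 47}.
v=37: a=37^0·(≡4), b=37^1·(≡3) mod 37; (4|37)=+1, (3|37)=+1; (−1)^{0·1·18}·(+1)^1·(+1)^0 = +1.
v=41: a=41^1·(≡5), b=41^0·(≡21) mod 41; (5|41)=+1, (21|41)=+1; (−1)^{1·0·20}·(+1)^0·(+1)^1 = +1.
v=2: v_2(a)=-2, v_2(b)=0; units ≡ 3, 3 (mod 8); ε·ε+αω+βω = 1·1+-2·1+0·1 ≡ 1  ⇒  (a,b)_2 = -1.
v=47: a=47^1·(≡14), b=47^0·(≡5) mod 47; (14|47)=+1, (5|47)=-1; (−1)^{1·0·23}·(+1)^0·(-1)^1 = -1.
v=∞: -17980837 < 0 and -37 < 0  ⇒  (a,b)_∞ = -1.
v=31: a=31^1·(≡19), b=31^0·(≡10) mod 31; (19|31)=+1, (10|31)=+1; (−1)^{1·0·15}·(+1)^0·(+1)^1 = +1.
v=43: a=43^1·(≡4), b=43^0·(≡1) mod 43; (4|43)=+1, (1|43)=+1; (−1)^{1·0·21}·(+1)^0·(+1)^1 = +1.
v=7: a=7^1·(≡2), b=7^-2·(≡5) mod 7; (2|7)=+1, (5|7)=-1; (−1)^{1·-2·3}·(+1)^-2·(-1)^1 = -1.
(-17980837, -37 / ℚ) ramifies at {2, 7, 47, ∞}: a division algebra.

[2, 7, 47, inf]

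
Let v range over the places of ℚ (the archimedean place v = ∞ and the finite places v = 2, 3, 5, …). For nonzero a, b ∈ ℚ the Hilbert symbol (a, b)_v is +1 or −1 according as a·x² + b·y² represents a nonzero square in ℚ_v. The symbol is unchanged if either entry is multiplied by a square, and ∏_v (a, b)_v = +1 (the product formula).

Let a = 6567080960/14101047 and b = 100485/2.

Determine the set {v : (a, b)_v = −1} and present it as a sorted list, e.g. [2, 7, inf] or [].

[2, 7, 23, 29]

(a, b) ≡ (408595, 22330) mod (ℚ^×)²; places V = {2, 3, 5, 7, 11, 17, 19, 23, 29, ∞}.
(a,b)_19: α=3, u≡7; β=0, v≡16 (mod 19); (7|19)=+1, (16|19)=+1; sign (−1)^0·+1^0·+1^3 = +1.
(a,b)_23: α=-1, u≡3; β=0, v≡22 (mod 23); (3|23)=+1, (22|23)=-1; sign (−1)^0·+1^0·-1^-1 = -1.
(a,b)_11: α=1, u≡1; β=1, v≡8 (mod 11); (1|11)=+1, (8|11)=-1; sign (−1)^1·+1^1·-1^1 = +1.
(a,b)_7: α=0, u≡3; β=1, v≡6 (mod 7); (3|7)=-1, (6|7)=-1; sign (−1)^0·-1^1·-1^0 = -1.
(a,b)_3: α=-6, u≡1; β=2, v≡1 (mod 3); (1|3)=+1, (1|3)=+1; sign (−1)^0·+1^2·+1^-6 = +1.
(a,b)_17: α=1, u≡10; β=0, v≡16 (mod 17); (10|17)=-1, (16|17)=+1; sign (−1)^0·-1^0·+1^1 = +1.
(a,b)_2: α=10, β=-1; u≡3, v≡5 (mod 8); ε(u)ε(v)=1·0, αω(v)=10·1, βω(u)=-1·1; sum ≡ 1  ⇒  -1.
(a,b)_29: α=-2, u≡15; β=1, v≡7 (mod 29); (15|29)=-1, (7|29)=+1; sign (−1)^0·-1^1·+1^-2 = -1.
(a,b)_∞: sgn(408595)=+, sgn(22330)=+, so +1.
(a,b)_5: α=1, u≡1; β=1, v≡1 (mod 5); (1|5)=+1, (1|5)=+1; sign (−1)^0·+1^1·+1^1 = +1.
|Ram(408595, 22330)| = 4, even; anisotropic at {2, 7, 23, 29}.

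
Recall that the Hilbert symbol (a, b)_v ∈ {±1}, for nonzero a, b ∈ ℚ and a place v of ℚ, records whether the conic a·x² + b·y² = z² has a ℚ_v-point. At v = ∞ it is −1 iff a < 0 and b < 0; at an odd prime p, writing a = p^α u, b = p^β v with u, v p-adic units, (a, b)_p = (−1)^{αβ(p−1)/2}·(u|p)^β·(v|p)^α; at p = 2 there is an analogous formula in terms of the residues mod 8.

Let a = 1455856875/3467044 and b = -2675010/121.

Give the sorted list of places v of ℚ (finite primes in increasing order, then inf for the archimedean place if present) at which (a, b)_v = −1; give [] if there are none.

[3, 13, 23, 31]

Mod squares: a ≡ 2139, b ≡ -7410. Check v ∈ {∞, 2, 3, 5, 7, 11, 13, 19, 23, 31}.
v=11: a=11^2·(≡1), b=11^-2·(≡3) mod 11; (1|11)=+1, (3|11)=+1; (−1)^{2·-2·5}·(+1)^-2·(+1)^2 = +1.
v=3: a=3^3·(≡2), b=3^1·(≡2) mod 3; (2|3)=-1, (2|3)=-1; (−1)^{3·1·1}·(-1)^1·(-1)^3 = -1.
v=23: a=23^1·(≡9), b=23^0·(≡20) mod 23; (9|23)=+1, (20|23)=-1; (−1)^{1·0·11}·(+1)^0·(-1)^1 = -1.
v=5: a=5^4·(≡4), b=5^1·(≡3) mod 5; (4|5)=+1, (3|5)=-1; (−1)^{4·1·2}·(+1)^1·(-1)^4 = +1.
v=7: a=7^-4·(≡2), b=7^0·(≡6) mod 7; (2|7)=+1, (6|7)=-1; (−1)^{-4·0·3}·(+1)^0·(-1)^-4 = +1.
v=2: v_2(a)=-2, v_2(b)=1; units ≡ 3, 7 (mod 8); ε·ε+αω+βω = 1·1+-2·0+1·1 ≡ 0  ⇒  (a,b)_2 = +1.
v=∞: 2139 > 0 and -7410 < 0  ⇒  (a,b)_∞ = +1.
v=19: a=19^-2·(≡17), b=19^3·(≡4) mod 19; (17|19)=+1, (4|19)=+1; (−1)^{-2·3·9}·(+1)^3·(+1)^-2 = +1.
v=31: a=31^1·(≡4), b=31^0·(≡17) mod 31; (4|31)=+1, (17|31)=-1; (−1)^{1·0·15}·(+1)^0·(-1)^1 = -1.
v=13: a=13^0·(≡2), b=13^1·(≡5) mod 13; (2|13)=-1, (5|13)=-1; (−1)^{0·1·6}·(-1)^1·(-1)^0 = -1.
|Ram(2139, -7410)| = 4, even; anisotropic at {3, 13, 23, 31}.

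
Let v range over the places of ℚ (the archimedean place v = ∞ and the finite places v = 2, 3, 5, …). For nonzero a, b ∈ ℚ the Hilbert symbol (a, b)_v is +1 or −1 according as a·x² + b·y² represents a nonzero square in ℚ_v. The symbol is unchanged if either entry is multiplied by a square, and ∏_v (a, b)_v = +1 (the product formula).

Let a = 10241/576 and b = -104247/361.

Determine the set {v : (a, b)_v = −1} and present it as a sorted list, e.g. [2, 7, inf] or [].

(a, b) ≡ (209, -143) mod (ℚ^×)²; places V = {2, 3, 7, 11, 13, 19, ∞}.
(a,b)_13: α=0, u≡9; β=1, v≡8 (mod 13); (9|13)=+1, (8|13)=-1; sign (−1)^0·+1^1·-1^0 = +1.
(a,b)_11: α=1, u≡10; β=1, v≡3 (mod 11); (10|11)=-1, (3|11)=+1; sign (−1)^1·-1^1·+1^1 = +1.
(a,b)_19: α=1, u≡17; β=-2, v≡6 (mod 19); (17|19)=+1, (6|19)=+1; sign (−1)^0·+1^-2·+1^1 = +1.
(a,b)_∞: sgn(209)=+, sgn(-143)=−, so +1.
(a,b)_7: α=2, u≡3; β=0, v≡1 (mod 7); (3|7)=-1, (1|7)=+1; sign (−1)^0·-1^0·+1^2 = +1.
(a,b)_2: α=-6, β=0; u≡1, v≡1 (mod 8); ε(u)ε(v)=0·0, αω(v)=-6·0, βω(u)=0·0; sum ≡ 0  ⇒  +1.
(a,b)_3: α=-2, u≡2; β=6, v≡1 (mod 3); (2|3)=-1, (1|3)=+1; sign (−1)^0·-1^6·+1^-2 = +1.
Ram(a, b) = ∅: the form 209·x² + -143·y² − z² is isotropic over every ℚ_v, so by Hasse–Minkowski it is isotropic over ℚ.

[]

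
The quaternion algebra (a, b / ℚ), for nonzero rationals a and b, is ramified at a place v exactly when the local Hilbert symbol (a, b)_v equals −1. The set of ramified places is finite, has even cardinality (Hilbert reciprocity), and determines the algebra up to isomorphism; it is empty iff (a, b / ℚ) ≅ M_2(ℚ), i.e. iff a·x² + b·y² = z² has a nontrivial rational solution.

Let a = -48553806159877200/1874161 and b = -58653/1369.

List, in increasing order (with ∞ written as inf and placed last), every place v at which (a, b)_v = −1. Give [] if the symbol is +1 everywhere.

(a, b) ≡ (-7917, -133) mod (ℚ^×)²; places V = {2, 3, 5, 7, 13, 19, 29, 37, ∞}.
(a,b)_37: α=-4, u≡21; β=-2, v≡29 (mod 37); (21|37)=+1, (29|37)=-1; sign (−1)^0·+1^-2·-1^-4 = +1.
(a,b)_3: α=1, u≡1; β=2, v≡2 (mod 3); (1|3)=+1, (2|3)=-1; sign (−1)^0·+1^2·-1^1 = -1.
(a,b)_19: α=4, u≡6; β=1, v≡10 (mod 19); (6|19)=+1, (10|19)=-1; sign (−1)^0·+1^1·-1^4 = +1.
(a,b)_∞: sgn(-7917)=−, sgn(-133)=−, so -1.
(a,b)_29: α=1, u≡11; β=0, v≡12 (mod 29); (11|29)=-1, (12|29)=-1; sign (−1)^0·-1^0·-1^1 = -1.
(a,b)_2: α=4, β=0; u≡3, v≡3 (mod 8); ε(u)ε(v)=1·1, αω(v)=4·1, βω(u)=0·1; sum ≡ 1  ⇒  -1.
(a,b)_5: α=2, u≡2; β=0, v≡3 (mod 5); (2|5)=-1, (3|5)=-1; sign (−1)^0·-1^0·-1^2 = +1.
(a,b)_13: α=1, u≡5; β=0, v≡4 (mod 13); (5|13)=-1, (4|13)=+1; sign (−1)^0·-1^0·+1^1 = +1.
(a,b)_7: α=7, u≡3; β=3, v≡1 (mod 7); (3|7)=-1, (1|7)=+1; sign (−1)^1·-1^3·+1^7 = +1.
Ram(-7917, -133) = {2, 3, 29, ∞}; no ℚ_2-point on the conic.

[2, 3, 29, inf]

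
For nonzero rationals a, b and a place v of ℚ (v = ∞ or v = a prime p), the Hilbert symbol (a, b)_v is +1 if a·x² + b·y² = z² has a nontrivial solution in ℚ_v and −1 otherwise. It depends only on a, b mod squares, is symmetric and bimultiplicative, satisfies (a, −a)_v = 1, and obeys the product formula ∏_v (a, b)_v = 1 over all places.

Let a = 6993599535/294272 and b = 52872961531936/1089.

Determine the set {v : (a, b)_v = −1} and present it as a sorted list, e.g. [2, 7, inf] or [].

[2, 31]

Mod squares: a ≡ 76570, b ≡ 1426. Check v ∈ {∞, 2, 3, 5, 7, 11, 13, 19, 23, 31}.
v=11: a=11^-2·(≡10), b=11^-2·(≡2) mod 11; (10|11)=-1, (2|11)=-1; (−1)^{-2·-2·5}·(-1)^-2·(-1)^-2 = +1.
v=13: a=13^1·(≡9), b=13^2·(≡3) mod 13; (9|13)=+1, (3|13)=+1; (−1)^{1·2·6}·(+1)^2·(+1)^1 = +1.
v=2: v_2(a)=-7, v_2(b)=5; units ≡ 5, 1 (mod 8); ε·ε+αω+βω = 0·0+-7·0+5·1 ≡ 1  ⇒  (a,b)_2 = -1.
v=23: a=23^2·(≡13), b=23^5·(≡9) mod 23; (13|23)=+1, (9|23)=+1; (−1)^{2·5·11}·(+1)^5·(+1)^2 = +1.
v=3: a=3^8·(≡1), b=3^-2·(≡1) mod 3; (1|3)=+1, (1|3)=+1; (−1)^{8·-2·1}·(+1)^-2·(+1)^8 = +1.
v=5: a=5^1·(≡1), b=5^0·(≡4) mod 5; (1|5)=+1, (4|5)=+1; (−1)^{1·0·2}·(+1)^0·(+1)^1 = +1.
v=19: a=19^-1·(≡13), b=19^0·(≡4) mod 19; (13|19)=-1, (4|19)=+1; (−1)^{-1·0·9}·(-1)^0·(+1)^-1 = +1.
v=31: a=31^1·(≡6), b=31^1·(≡30) mod 31; (6|31)=-1, (30|31)=-1; (−1)^{1·1·15}·(-1)^1·(-1)^1 = -1.
v=∞: 76570 > 0 and 1426 > 0  ⇒  (a,b)_∞ = +1.
v=7: a=7^0·(≡1), b=7^2·(≡5) mod 7; (1|7)=+1, (5|7)=-1; (−1)^{0·2·3}·(+1)^2·(-1)^0 = +1.
Ram(76570, 1426) = {2, 31}; no ℚ_2-point on the conic.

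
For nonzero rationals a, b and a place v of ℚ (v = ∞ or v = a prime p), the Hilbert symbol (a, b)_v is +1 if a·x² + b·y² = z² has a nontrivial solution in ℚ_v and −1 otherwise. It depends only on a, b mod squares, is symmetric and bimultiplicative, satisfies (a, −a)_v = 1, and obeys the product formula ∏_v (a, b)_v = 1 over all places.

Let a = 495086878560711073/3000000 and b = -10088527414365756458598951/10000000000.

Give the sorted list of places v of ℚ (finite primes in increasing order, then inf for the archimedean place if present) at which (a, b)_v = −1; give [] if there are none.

[3, 13, 17, 23]

(a, b) ≡ (289731, -172159) mod (ℚ^×)²; places V = {2, 3, 5, 7, 13, 17, 19, 23, 41, ∞}.
(a,b)_5: α=-6, u≡4; β=-10, v≡1 (mod 5); (4|5)=+1, (1|5)=+1; sign (−1)^0·+1^-10·+1^-6 = +1.
(a,b)_17: α=1, u≡8; β=1, v≡6 (mod 17); (8|17)=+1, (6|17)=-1; sign (−1)^0·+1^1·-1^1 = -1.
(a,b)_2: α=-6, β=-10; u≡3, v≡1 (mod 8); ε(u)ε(v)=1·0, αω(v)=-6·0, βω(u)=-10·1; sum ≡ 0  ⇒  +1.
(a,b)_13: α=1, u≡8; β=1, v≡1 (mod 13); (8|13)=-1, (1|13)=+1; sign (−1)^0·-1^1·+1^1 = -1.
(a,b)_19: α=1, u≡5; β=1, v≡10 (mod 19); (5|19)=+1, (10|19)=-1; sign (−1)^1·+1^1·-1^1 = +1.
(a,b)_41: α=2, u≡9; β=3, v≡3 (mod 41); (9|41)=+1, (3|41)=-1; sign (−1)^0·+1^3·-1^2 = +1.
(a,b)_23: α=3, u≡2; β=4, v≡20 (mod 23); (2|23)=+1, (20|23)=-1; sign (−1)^0·+1^4·-1^3 = -1.
(a,b)_7: α=8, u≡2; β=12, v≡6 (mod 7); (2|7)=+1, (6|7)=-1; sign (−1)^0·+1^12·-1^8 = +1.
(a,b)_3: α=-1, u≡1; β=2, v≡2 (mod 3); (1|3)=+1, (2|3)=-1; sign (−1)^0·+1^2·-1^-1 = -1.
(a,b)_∞: sgn(289731)=+, sgn(-172159)=−, so +1.
(289731, -172159 / ℚ) ramifies at {3, 13, 17, 23}: a division algebra.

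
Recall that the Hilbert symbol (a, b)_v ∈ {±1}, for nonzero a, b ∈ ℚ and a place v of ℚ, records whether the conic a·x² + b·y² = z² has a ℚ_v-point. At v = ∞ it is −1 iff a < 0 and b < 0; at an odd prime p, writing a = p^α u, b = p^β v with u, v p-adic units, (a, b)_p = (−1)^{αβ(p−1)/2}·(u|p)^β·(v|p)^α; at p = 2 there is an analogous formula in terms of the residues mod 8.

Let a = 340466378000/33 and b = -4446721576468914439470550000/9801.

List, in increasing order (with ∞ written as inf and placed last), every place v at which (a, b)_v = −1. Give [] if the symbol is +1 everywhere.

Mod squares: a ≡ 16709385, b ≡ -53095. Check v ∈ {∞, 2, 3, 5, 7, 11, 17, 23, 37, 41}.
v=11: a=11^-1·(≡4), b=11^-2·(≡10) mod 11; (4|11)=+1, (10|11)=-1; (−1)^{-1·-2·5}·(+1)^-2·(-1)^-1 = -1.
v=2: v_2(a)=4, v_2(b)=4; units ≡ 1, 1 (mod 8); ε·ε+αω+βω = 0·0+4·0+4·0 ≡ 0  ⇒  (a,b)_2 = +1.
v=17: a=17^1·(≡1), b=17^4·(≡1) mod 17; (1|17)=+1, (1|17)=+1; (−1)^{1·4·8}·(+1)^4·(+1)^1 = +1.
v=37: a=37^1·(≡8), b=37^3·(≡24) mod 37; (8|37)=-1, (24|37)=-1; (−1)^{1·3·18}·(-1)^3·(-1)^1 = +1.
v=5: a=5^3·(≡3), b=5^5·(≡4) mod 5; (3|5)=-1, (4|5)=+1; (−1)^{3·5·2}·(-1)^5·(+1)^3 = -1.
v=41: a=41^2·(≡4), b=41^5·(≡14) mod 41; (4|41)=+1, (14|41)=-1; (−1)^{2·5·20}·(+1)^5·(-1)^2 = +1.
v=23: a=23^1·(≡21), b=23^2·(≡6) mod 23; (21|23)=-1, (6|23)=+1; (−1)^{1·2·11}·(-1)^2·(+1)^1 = +1.
v=∞: 16709385 > 0 and -53095 < 0  ⇒  (a,b)_∞ = +1.
v=7: a=7^1·(≡5), b=7^3·(≡5) mod 7; (5|7)=-1, (5|7)=-1; (−1)^{1·3·3}·(-1)^3·(-1)^1 = -1.
v=3: a=3^-1·(≡1), b=3^-4·(≡2) mod 3; (1|3)=+1, (2|3)=-1; (−1)^{-1·-4·1}·(+1)^-4·(-1)^-1 = -1.
(16709385, -53095 / ℚ) ramifies at {3, 5, 7, 11}: a division algebra.

[3, 5, 7, 11]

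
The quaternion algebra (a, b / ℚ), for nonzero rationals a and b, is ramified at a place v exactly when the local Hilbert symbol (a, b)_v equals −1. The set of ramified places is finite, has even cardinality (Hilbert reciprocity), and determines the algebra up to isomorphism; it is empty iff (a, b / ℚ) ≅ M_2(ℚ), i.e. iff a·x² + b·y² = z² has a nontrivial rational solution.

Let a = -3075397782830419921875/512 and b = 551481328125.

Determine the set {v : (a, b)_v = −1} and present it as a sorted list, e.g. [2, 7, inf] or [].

Mod squares: a ≡ -1430, b ≡ 23205. Check v ∈ {∞, 2, 3, 5, 7, 11, 13, 17}.
v=7: a=7^2·(≡5), b=7^1·(≡1) mod 7; (5|7)=-1, (1|7)=+1; (−1)^{2·1·3}·(-1)^1·(+1)^2 = -1.
v=3: a=3^2·(≡1), b=3^3·(≡1) mod 3; (1|3)=+1, (1|3)=+1; (−1)^{2·3·1}·(+1)^3·(+1)^2 = +1.
v=2: v_2(a)=-9, v_2(b)=0; units ≡ 5, 5 (mod 8); ε·ε+αω+βω = 0·0+-9·1+0·1 ≡ 1  ⇒  (a,b)_2 = -1.
v=∞: -1430 < 0 and 23205 > 0  ⇒  (a,b)_∞ = +1.
v=5: a=5^11·(≡4), b=5^7·(≡1) mod 5; (4|5)=+1, (1|5)=+1; (−1)^{11·7·2}·(+1)^7·(+1)^11 = +1.
v=13: a=13^5·(≡11), b=13^3·(≡3) mod 13; (11|13)=-1, (3|13)=+1; (−1)^{5·3·6}·(-1)^3·(+1)^5 = -1.
v=11: a=11^3·(≡8), b=11^0·(≡2) mod 11; (8|11)=-1, (2|11)=-1; (−1)^{3·0·5}·(-1)^0·(-1)^3 = -1.
v=17: a=17^2·(≡9), b=17^1·(≡12) mod 17; (9|17)=+1, (12|17)=-1; (−1)^{2·1·8}·(+1)^1·(-1)^2 = +1.
(-1430, 23205 / ℚ) ramifies at {2, 7, 11, 13}: a division algebra.

[2, 7, 11, 13]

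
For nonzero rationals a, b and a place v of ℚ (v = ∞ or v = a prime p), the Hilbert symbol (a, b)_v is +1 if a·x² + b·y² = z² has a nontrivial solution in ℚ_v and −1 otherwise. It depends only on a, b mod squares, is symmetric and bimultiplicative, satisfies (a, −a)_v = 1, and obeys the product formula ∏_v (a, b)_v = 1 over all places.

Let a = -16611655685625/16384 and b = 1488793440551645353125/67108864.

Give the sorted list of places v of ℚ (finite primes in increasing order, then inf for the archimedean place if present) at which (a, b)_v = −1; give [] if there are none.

[5, 7]

Mod squares: a ≡ -273, b ≡ 4485. Check v ∈ {∞, 2, 3, 5, 7, 11, 13, 23}.
v=3: a=3^3·(≡2), b=3^1·(≡1) mod 3; (2|3)=-1, (1|3)=+1; (−1)^{3·1·1}·(-1)^1·(+1)^3 = +1.
v=13: a=13^3·(≡2), b=13^5·(≡6) mod 13; (2|13)=-1, (6|13)=-1; (−1)^{3·5·6}·(-1)^5·(-1)^3 = +1.
v=∞: -273 < 0 and 4485 > 0  ⇒  (a,b)_∞ = +1.
v=7: a=7^1·(≡3), b=7^4·(≡5) mod 7; (3|7)=-1, (5|7)=-1; (−1)^{1·4·3}·(-1)^4·(-1)^1 = -1.
v=23: a=23^2·(≡4), b=23^3·(≡7) mod 23; (4|23)=+1, (7|23)=-1; (−1)^{2·3·11}·(+1)^3·(-1)^2 = +1.
v=2: v_2(a)=-14, v_2(b)=-26; units ≡ 7, 5 (mod 8); ε·ε+αω+βω = 1·0+-14·1+-26·0 ≡ 0  ⇒  (a,b)_2 = +1.
v=5: a=5^4·(≡2), b=5^5·(≡2) mod 5; (2|5)=-1, (2|5)=-1; (−1)^{4·5·2}·(-1)^5·(-1)^4 = -1.
v=11: a=11^2·(≡2), b=11^4·(≡10) mod 11; (2|11)=-1, (10|11)=-1; (−1)^{2·4·5}·(-1)^4·(-1)^2 = +1.
(-273, 4485 / ℚ) ramifies at {5, 7}: a division algebra.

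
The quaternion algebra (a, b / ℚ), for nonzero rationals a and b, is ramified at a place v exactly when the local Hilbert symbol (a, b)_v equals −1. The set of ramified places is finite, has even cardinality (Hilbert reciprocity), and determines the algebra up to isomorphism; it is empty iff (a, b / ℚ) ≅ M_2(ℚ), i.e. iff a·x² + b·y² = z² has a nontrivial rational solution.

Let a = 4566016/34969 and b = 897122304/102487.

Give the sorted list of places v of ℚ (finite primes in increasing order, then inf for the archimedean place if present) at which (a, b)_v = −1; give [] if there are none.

Mod squares: a ≡ 91, b ≡ 7. Check v ∈ {∞, 2, 3, 7, 11, 13, 17}.
v=7: a=7^3·(≡3), b=7^-1·(≡2) mod 7; (3|7)=-1, (2|7)=+1; (−1)^{3·-1·3}·(-1)^-1·(+1)^3 = +1.
v=13: a=13^1·(≡2), b=13^2·(≡6) mod 13; (2|13)=-1, (6|13)=-1; (−1)^{1·2·6}·(-1)^2·(-1)^1 = -1.
v=∞: 91 > 0 and 7 > 0  ⇒  (a,b)_∞ = +1.
v=11: a=11^-2·(≡5), b=11^-4·(≡8) mod 11; (5|11)=+1, (8|11)=-1; (−1)^{-2·-4·5}·(+1)^-4·(-1)^-2 = +1.
v=2: v_2(a)=10, v_2(b)=16; units ≡ 3, 7 (mod 8); ε·ε+αω+βω = 1·1+10·0+16·1 ≡ 1  ⇒  (a,b)_2 = -1.
v=3: a=3^0·(≡1), b=3^4·(≡1) mod 3; (1|3)=+1, (1|3)=+1; (−1)^{0·4·1}·(+1)^4·(+1)^0 = +1.
v=17: a=17^-2·(≡10), b=17^0·(≡5) mod 17; (10|17)=-1, (5|17)=-1; (−1)^{-2·0·8}·(-1)^0·(-1)^-2 = +1.
(91, 7 / ℚ) ramifies at {2, 13}: a division algebra.

[2, 13]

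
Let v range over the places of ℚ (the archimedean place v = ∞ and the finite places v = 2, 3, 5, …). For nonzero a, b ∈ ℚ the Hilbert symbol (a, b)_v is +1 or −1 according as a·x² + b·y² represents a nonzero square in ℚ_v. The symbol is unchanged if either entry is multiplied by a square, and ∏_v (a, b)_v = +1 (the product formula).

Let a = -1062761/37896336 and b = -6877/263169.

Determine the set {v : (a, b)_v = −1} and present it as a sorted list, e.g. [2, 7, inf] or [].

[2, 13, 41, inf]

(a, b) ≡ (-41, -13) mod (ℚ^×)²; places V = {2, 3, 7, 13, 19, 23, 41, ∞}.
(a,b)_3: α=-8, u≡1; β=-6, v≡2 (mod 3); (1|3)=+1, (2|3)=-1; sign (−1)^0·+1^-6·-1^-8 = +1.
(a,b)_19: α=-2, u≡4; β=-2, v≡11 (mod 19); (4|19)=+1, (11|19)=+1; sign (−1)^0·+1^-2·+1^-2 = +1.
(a,b)_41: α=1, u≡10; β=0, v≡3 (mod 41); (10|41)=+1, (3|41)=-1; sign (−1)^0·+1^0·-1^1 = -1.
(a,b)_2: α=-4, β=0; u≡7, v≡3 (mod 8); ε(u)ε(v)=1·1, αω(v)=-4·1, βω(u)=0·0; sum ≡ 1  ⇒  -1.
(a,b)_7: α=2, u≡2; β=0, v≡1 (mod 7); (2|7)=+1, (1|7)=+1; sign (−1)^0·+1^0·+1^2 = +1.
(a,b)_13: α=0, u≡8; β=1, v≡3 (mod 13); (8|13)=-1, (3|13)=+1; sign (−1)^0·-1^1·+1^0 = -1.
(a,b)_23: α=2, u≡20; β=2, v≡11 (mod 23); (20|23)=-1, (11|23)=-1; sign (−1)^0·-1^2·-1^2 = +1.
(a,b)_∞: sgn(-41)=−, sgn(-13)=−, so -1.
|Ram(-41, -13)| = 4, even; anisotropic at {2, 13, 41, ∞}.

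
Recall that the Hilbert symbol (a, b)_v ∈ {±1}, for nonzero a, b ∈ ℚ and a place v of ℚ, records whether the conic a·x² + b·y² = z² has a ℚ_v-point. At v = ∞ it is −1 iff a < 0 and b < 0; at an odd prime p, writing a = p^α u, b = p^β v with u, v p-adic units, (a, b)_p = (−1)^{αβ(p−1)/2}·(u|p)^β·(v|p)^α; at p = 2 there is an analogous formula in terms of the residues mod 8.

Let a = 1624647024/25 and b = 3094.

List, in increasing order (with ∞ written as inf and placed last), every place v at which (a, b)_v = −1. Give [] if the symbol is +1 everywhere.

Mod squares: a ≡ 231, b ≡ 3094. Check v ∈ {∞, 2, 3, 5, 7, 11, 13, 17}.
v=17: a=17^2·(≡7), b=17^1·(≡12) mod 17; (7|17)=-1, (12|17)=-1; (−1)^{2·1·8}·(-1)^1·(-1)^2 = -1.
v=5: a=5^-2·(≡4), b=5^0·(≡4) mod 5; (4|5)=+1, (4|5)=+1; (−1)^{-2·0·2}·(+1)^0·(+1)^-2 = +1.
v=∞: 231 > 0 and 3094 > 0  ⇒  (a,b)_∞ = +1.
v=7: a=7^1·(≡3), b=7^1·(≡1) mod 7; (3|7)=-1, (1|7)=+1; (−1)^{1·1·3}·(-1)^1·(+1)^1 = +1.
v=11: a=11^1·(≡7), b=11^0·(≡3) mod 11; (7|11)=-1, (3|11)=+1; (−1)^{1·0·5}·(-1)^0·(+1)^1 = +1.
v=13: a=13^2·(≡9), b=13^1·(≡4) mod 13; (9|13)=+1, (4|13)=+1; (−1)^{2·1·6}·(+1)^1·(+1)^2 = +1.
v=3: a=3^3·(≡2), b=3^0·(≡1) mod 3; (2|3)=-1, (1|3)=+1; (−1)^{3·0·1}·(-1)^0·(+1)^3 = +1.
v=2: v_2(a)=4, v_2(b)=1; units ≡ 7, 3 (mod 8); ε·ε+αω+βω = 1·1+4·1+1·0 ≡ 1  ⇒  (a,b)_2 = -1.
|Ram(231, 3094)| = 2, even; anisotropic at {2, 17}.

[2, 17]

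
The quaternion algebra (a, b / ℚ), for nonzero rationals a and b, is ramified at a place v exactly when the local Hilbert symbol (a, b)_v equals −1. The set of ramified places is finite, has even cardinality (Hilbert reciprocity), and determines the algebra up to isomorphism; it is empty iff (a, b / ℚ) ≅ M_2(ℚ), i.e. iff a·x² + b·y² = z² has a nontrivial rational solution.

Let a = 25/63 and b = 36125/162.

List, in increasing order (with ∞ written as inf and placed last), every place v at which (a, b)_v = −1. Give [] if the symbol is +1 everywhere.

[5, 7]

Mod squares: a ≡ 7, b ≡ 10. Check v ∈ {∞, 2, 3, 5, 7, 17}.
v=5: a=5^2·(≡2), b=5^3·(≡2) mod 5; (2|5)=-1, (2|5)=-1; (−1)^{2·3·2}·(-1)^3·(-1)^2 = -1.
v=2: v_2(a)=0, v_2(b)=-1; units ≡ 7, 5 (mod 8); ε·ε+αω+βω = 1·0+0·1+-1·0 ≡ 0  ⇒  (a,b)_2 = +1.
v=∞: 7 > 0 and 10 > 0  ⇒  (a,b)_∞ = +1.
v=17: a=17^0·(≡12), b=17^2·(≡12) mod 17; (12|17)=-1, (12|17)=-1; (−1)^{0·2·8}·(-1)^2·(-1)^0 = +1.
v=7: a=7^-1·(≡2), b=7^0·(≡5) mod 7; (2|7)=+1, (5|7)=-1; (−1)^{-1·0·3}·(+1)^0·(-1)^-1 = -1.
v=3: a=3^-2·(≡1), b=3^-4·(≡1) mod 3; (1|3)=+1, (1|3)=+1; (−1)^{-2·-4·1}·(+1)^-4·(+1)^-2 = +1.
(7, 10 / ℚ) ramifies at {5, 7}: a division algebra.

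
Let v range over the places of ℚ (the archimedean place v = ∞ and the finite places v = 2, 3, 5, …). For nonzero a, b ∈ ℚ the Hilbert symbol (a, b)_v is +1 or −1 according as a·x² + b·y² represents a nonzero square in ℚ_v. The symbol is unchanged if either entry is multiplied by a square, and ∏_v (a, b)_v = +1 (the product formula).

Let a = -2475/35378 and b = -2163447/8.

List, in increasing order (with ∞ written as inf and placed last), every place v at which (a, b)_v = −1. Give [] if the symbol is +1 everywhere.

[2, inf]

Mod squares: a ≡ -22, b ≡ -286. Check v ∈ {∞, 2, 3, 5, 7, 11, 13, 19, 41}.
v=7: a=7^-2·(≡3), b=7^0·(≡1) mod 7; (3|7)=-1, (1|7)=+1; (−1)^{-2·0·3}·(-1)^0·(+1)^-2 = +1.
v=19: a=19^-2·(≡11), b=19^0·(≡8) mod 19; (11|19)=+1, (8|19)=-1; (−1)^{-2·0·9}·(+1)^0·(-1)^-2 = +1.
v=∞: -22 < 0 and -286 < 0  ⇒  (a,b)_∞ = -1.
v=5: a=5^2·(≡2), b=5^0·(≡1) mod 5; (2|5)=-1, (1|5)=+1; (−1)^{2·0·2}·(-1)^0·(+1)^2 = +1.
v=13: a=13^0·(≡12), b=13^1·(≡9) mod 13; (12|13)=+1, (9|13)=+1; (−1)^{0·1·6}·(+1)^1·(+1)^0 = +1.
v=11: a=11^1·(≡3), b=11^1·(≡10) mod 11; (3|11)=+1, (10|11)=-1; (−1)^{1·1·5}·(+1)^1·(-1)^1 = +1.
v=2: v_2(a)=-1, v_2(b)=-3; units ≡ 5, 1 (mod 8); ε·ε+αω+βω = 0·0+-1·0+-3·1 ≡ 1  ⇒  (a,b)_2 = -1.
v=3: a=3^2·(≡2), b=3^2·(≡2) mod 3; (2|3)=-1, (2|3)=-1; (−1)^{2·2·1}·(-1)^2·(-1)^2 = +1.
v=41: a=41^0·(≡3), b=41^2·(≡39) mod 41; (3|41)=-1, (39|41)=+1; (−1)^{0·2·20}·(-1)^2·(+1)^0 = +1.
(-22, -286 / ℚ) ramifies at {2, ∞}: a division algebra.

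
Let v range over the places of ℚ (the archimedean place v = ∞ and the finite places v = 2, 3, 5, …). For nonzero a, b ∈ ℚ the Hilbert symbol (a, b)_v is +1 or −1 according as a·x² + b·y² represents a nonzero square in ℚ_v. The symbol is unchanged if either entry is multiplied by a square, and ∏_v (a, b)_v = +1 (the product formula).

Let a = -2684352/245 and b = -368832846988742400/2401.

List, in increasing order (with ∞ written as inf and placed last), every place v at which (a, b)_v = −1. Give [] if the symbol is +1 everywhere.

[11, 17, 47, inf]

Mod squares: a ≡ -209715, b ≡ -32759. Check v ∈ {∞, 2, 3, 5, 7, 11, 17, 31, 41, 47}.
v=47: a=47^0·(≡10), b=47^1·(≡42) mod 47; (10|47)=-1, (42|47)=+1; (−1)^{0·1·23}·(-1)^1·(+1)^0 = -1.
v=3: a=3^1·(≡1), b=3^2·(≡1) mod 3; (1|3)=+1, (1|3)=+1; (−1)^{1·2·1}·(+1)^2·(+1)^1 = +1.
v=17: a=17^0·(≡12), b=17^1·(≡12) mod 17; (12|17)=-1, (12|17)=-1; (−1)^{0·1·8}·(-1)^1·(-1)^0 = -1.
v=2: v_2(a)=6, v_2(b)=8; units ≡ 5, 1 (mod 8); ε·ε+αω+βω = 0·0+6·0+8·1 ≡ 0  ⇒  (a,b)_2 = +1.
v=7: a=7^-2·(≡3), b=7^-4·(≡2) mod 7; (3|7)=-1, (2|7)=+1; (−1)^{-2·-4·3}·(-1)^-4·(+1)^-2 = +1.
v=5: a=5^-1·(≡2), b=5^2·(≡4) mod 5; (2|5)=-1, (4|5)=+1; (−1)^{-1·2·2}·(-1)^2·(+1)^-1 = +1.
v=41: a=41^1·(≡36), b=41^3·(≡36) mod 41; (36|41)=+1, (36|41)=+1; (−1)^{1·3·20}·(+1)^3·(+1)^1 = +1.
v=31: a=31^1·(≡3), b=31^2·(≡7) mod 31; (3|31)=-1, (7|31)=+1; (−1)^{1·2·15}·(-1)^2·(+1)^1 = +1.
v=11: a=11^1·(≡1), b=11^2·(≡7) mod 11; (1|11)=+1, (7|11)=-1; (−1)^{1·2·5}·(+1)^2·(-1)^1 = -1.
v=∞: -209715 < 0 and -32759 < 0  ⇒  (a,b)_∞ = -1.
Ram(-209715, -32759) = {11, 17, 47, ∞}; no ℚ_11-point on the conic.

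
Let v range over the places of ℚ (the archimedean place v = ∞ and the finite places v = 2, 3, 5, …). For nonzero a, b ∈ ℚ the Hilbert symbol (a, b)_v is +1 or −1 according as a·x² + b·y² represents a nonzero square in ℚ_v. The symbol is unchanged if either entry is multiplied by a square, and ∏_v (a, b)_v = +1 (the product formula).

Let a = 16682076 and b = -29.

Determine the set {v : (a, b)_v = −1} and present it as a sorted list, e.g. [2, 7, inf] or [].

Mod squares: a ≡ 551, b ≡ -29. Check v ∈ {∞, 2, 3, 19, 29}.
v=∞: 551 > 0 and -29 < 0  ⇒  (a,b)_∞ = +1.
v=19: a=19^1·(≡14), b=19^0·(≡9) mod 19; (14|19)=-1, (9|19)=+1; (−1)^{1·0·9}·(-1)^0·(+1)^1 = +1.
v=3: a=3^2·(≡2), b=3^0·(≡1) mod 3; (2|3)=-1, (1|3)=+1; (−1)^{2·0·1}·(-1)^0·(+1)^2 = +1.
v=2: v_2(a)=2, v_2(b)=0; units ≡ 7, 3 (mod 8); ε·ε+αω+βω = 1·1+2·1+0·0 ≡ 1  ⇒  (a,b)_2 = -1.
v=29: a=29^3·(≡17), b=29^1·(≡28) mod 29; (17|29)=-1, (28|29)=+1; (−1)^{3·1·14}·(-1)^1·(+1)^3 = -1.
Ram(551, -29) = {2, 29}; no ℚ_2-point on the conic.

[2, 29]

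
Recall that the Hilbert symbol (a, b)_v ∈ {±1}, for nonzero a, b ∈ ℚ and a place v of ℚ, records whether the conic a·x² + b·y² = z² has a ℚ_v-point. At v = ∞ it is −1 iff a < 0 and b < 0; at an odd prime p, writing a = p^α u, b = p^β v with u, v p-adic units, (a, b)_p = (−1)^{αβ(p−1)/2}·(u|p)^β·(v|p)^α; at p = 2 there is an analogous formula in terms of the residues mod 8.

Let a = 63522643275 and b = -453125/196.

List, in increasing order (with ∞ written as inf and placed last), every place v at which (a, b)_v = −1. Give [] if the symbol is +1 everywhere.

[2, 17]

(a, b) ≡ (6851, -29) mod (ℚ^×)²; places V = {2, 3, 5, 7, 13, 17, 29, 31, ∞}.
(a,b)_17: α=1, u≡14; β=0, v≡3 (mod 17); (14|17)=-1, (3|17)=-1; sign (−1)^0·-1^0·-1^1 = -1.
(a,b)_7: α=2, u≡5; β=-2, v≡5 (mod 7); (5|7)=-1, (5|7)=-1; sign (−1)^0·-1^-2·-1^2 = +1.
(a,b)_3: α=2, u≡2; β=0, v≡1 (mod 3); (2|3)=-1, (1|3)=+1; sign (−1)^0·-1^0·+1^2 = +1.
(a,b)_5: α=2, u≡1; β=6, v≡1 (mod 5); (1|5)=+1, (1|5)=+1; sign (−1)^0·+1^6·+1^2 = +1.
(a,b)_31: α=1, u≡10; β=0, v≡25 (mod 31); (10|31)=+1, (25|31)=+1; sign (−1)^0·+1^0·+1^1 = +1.
(a,b)_29: α=2, u≡6; β=1, v≡24 (mod 29); (6|29)=+1, (24|29)=+1; sign (−1)^0·+1^1·+1^2 = +1.
(a,b)_2: α=0, β=-2; u≡3, v≡3 (mod 8); ε(u)ε(v)=1·1, αω(v)=0·1, βω(u)=-2·1; sum ≡ 1  ⇒  -1.
(a,b)_∞: sgn(6851)=+, sgn(-29)=−, so +1.
(a,b)_13: α=1, u≡11; β=0, v≡3 (mod 13); (11|13)=-1, (3|13)=+1; sign (−1)^0·-1^0·+1^1 = +1.
|Ram(6851, -29)| = 2, even; anisotropic at {2, 17}.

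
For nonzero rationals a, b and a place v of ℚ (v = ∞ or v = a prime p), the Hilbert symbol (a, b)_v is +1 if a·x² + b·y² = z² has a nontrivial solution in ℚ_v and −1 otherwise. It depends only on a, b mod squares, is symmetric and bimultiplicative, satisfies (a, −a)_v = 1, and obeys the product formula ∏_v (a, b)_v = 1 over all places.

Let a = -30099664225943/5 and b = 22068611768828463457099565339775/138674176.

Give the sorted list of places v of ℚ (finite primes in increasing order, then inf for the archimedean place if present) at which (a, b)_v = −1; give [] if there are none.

(a, b) ≡ (-6235, 11951) mod (ℚ^×)²; places V = {2, 3, 5, 13, 17, 19, 23, 29, 31, 37, 43, 53, ∞}.
(a,b)_2: α=0, β=-18; u≡5, v≡7 (mod 8); ε(u)ε(v)=0·1, αω(v)=0·0, βω(u)=-18·1; sum ≡ 0  ⇒  +1.
(a,b)_19: α=2, u≡4; β=3, v≡8 (mod 19); (4|19)=+1, (8|19)=-1; sign (−1)^0·+1^3·-1^2 = +1.
(a,b)_5: α=-1, u≡2; β=2, v≡1 (mod 5); (2|5)=-1, (1|5)=+1; sign (−1)^0·-1^2·+1^-1 = +1.
(a,b)_31: α=0, u≡23; β=2, v≡5 (mod 31); (23|31)=-1, (5|31)=+1; sign (−1)^0·-1^2·+1^0 = +1.
(a,b)_53: α=0, u≡39; β=2, v≡35 (mod 53); (39|53)=-1, (35|53)=-1; sign (−1)^0·-1^2·-1^0 = +1.
(a,b)_37: α=2, u≡32; β=3, v≡12 (mod 37); (32|37)=-1, (12|37)=+1; sign (−1)^0·-1^3·+1^2 = -1.
(a,b)_∞: sgn(-6235)=−, sgn(11951)=+, so +1.
(a,b)_17: α=2, u≡16; β=3, v≡11 (mod 17); (16|17)=+1, (11|17)=-1; sign (−1)^0·+1^3·-1^2 = +1.
(a,b)_13: α=2, u≡11; β=2, v≡3 (mod 13); (11|13)=-1, (3|13)=+1; sign (−1)^0·-1^2·+1^2 = +1.
(a,b)_3: α=0, u≡2; β=6, v≡2 (mod 3); (2|3)=-1, (2|3)=-1; sign (−1)^0·-1^6·-1^0 = +1.
(a,b)_43: α=1, u≡19; β=2, v≡41 (mod 43); (19|43)=-1, (41|43)=+1; sign (−1)^0·-1^2·+1^1 = +1.
(a,b)_23: α=0, u≡19; β=-2, v≡17 (mod 23); (19|23)=-1, (17|23)=-1; sign (−1)^0·-1^-2·-1^0 = +1.
(a,b)_29: α=1, u≡10; β=2, v≡15 (mod 29); (10|29)=-1, (15|29)=-1; sign (−1)^0·-1^2·-1^1 = -1.
|Ram(-6235, 11951)| = 2, even; anisotropic at {29, 37}.

[29, 37]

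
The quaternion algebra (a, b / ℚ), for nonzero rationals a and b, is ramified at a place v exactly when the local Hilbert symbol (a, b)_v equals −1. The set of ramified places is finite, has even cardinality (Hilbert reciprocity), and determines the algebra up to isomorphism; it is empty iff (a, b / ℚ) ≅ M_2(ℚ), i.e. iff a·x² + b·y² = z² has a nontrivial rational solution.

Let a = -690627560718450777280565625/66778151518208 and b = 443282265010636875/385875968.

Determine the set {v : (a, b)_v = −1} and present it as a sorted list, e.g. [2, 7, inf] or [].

(a, b) ≡ (-3231615, 437) mod (ℚ^×)²; places V = {2, 3, 5, 13, 17, 19, 23, 29, ∞}.
(a,b)_23: α=-1, u≡18; β=-1, v≡17 (mod 23); (18|23)=+1, (17|23)=-1; sign (−1)^1·+1^-1·-1^-1 = +1.
(a,b)_∞: sgn(-3231615)=−, sgn(437)=+, so +1.
(a,b)_17: α=7, u≡15; β=4, v≡14 (mod 17); (15|17)=+1, (14|17)=-1; sign (−1)^0·+1^4·-1^7 = -1.
(a,b)_3: α=19, u≡2; β=12, v≡2 (mod 3); (2|3)=-1, (2|3)=-1; sign (−1)^0·-1^12·-1^19 = -1.
(a,b)_29: α=3, u≡3; β=2, v≡2 (mod 29); (3|29)=-1, (2|29)=-1; sign (−1)^0·-1^2·-1^3 = -1.
(a,b)_5: α=5, u≡3; β=4, v≡3 (mod 5); (3|5)=-1, (3|5)=-1; sign (−1)^0·-1^4·-1^5 = -1.
(a,b)_13: α=-2, u≡12; β=0, v≡7 (mod 13); (12|13)=+1, (7|13)=-1; sign (−1)^0·+1^0·-1^-2 = +1.
(a,b)_2: α=-34, β=-24; u≡1, v≡5 (mod 8); ε(u)ε(v)=0·0, αω(v)=-34·1, βω(u)=-24·0; sum ≡ 0  ⇒  +1.
(a,b)_19: α=1, u≡12; β=1, v≡5 (mod 19); (12|19)=-1, (5|19)=+1; sign (−1)^1·-1^1·+1^1 = +1.
(-3231615, 437 / ℚ) ramifies at {3, 5, 17, 29}: a division algebra.

[3, 5, 17, 29]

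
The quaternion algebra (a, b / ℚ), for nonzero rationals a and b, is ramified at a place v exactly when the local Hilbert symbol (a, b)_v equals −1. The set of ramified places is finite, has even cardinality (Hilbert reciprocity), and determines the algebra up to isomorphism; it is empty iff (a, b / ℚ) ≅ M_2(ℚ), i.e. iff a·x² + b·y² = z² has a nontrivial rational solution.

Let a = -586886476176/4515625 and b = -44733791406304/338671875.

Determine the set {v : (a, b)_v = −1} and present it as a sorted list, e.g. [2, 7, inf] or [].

Mod squares: a ≡ -5681, b ≡ -238602. Check v ∈ {∞, 2, 3, 5, 7, 11, 13, 17, 19, 23}.
v=∞: -5681 < 0 and -238602 < 0  ⇒  (a,b)_∞ = -1.
v=3: a=3^2·(≡1), b=3^-1·(≡2) mod 3; (1|3)=+1, (2|3)=-1; (−1)^{2·-1·1}·(+1)^-1·(-1)^2 = +1.
v=5: a=5^-6·(≡1), b=5^-8·(≡3) mod 5; (1|5)=+1, (3|5)=-1; (−1)^{-6·-8·2}·(+1)^-8·(-1)^-6 = +1.
v=7: a=7^2·(≡3), b=7^5·(≡2) mod 7; (3|7)=-1, (2|7)=+1; (−1)^{2·5·3}·(-1)^5·(+1)^2 = -1.
v=23: a=23^1·(≡2), b=23^1·(≡22) mod 23; (2|23)=+1, (22|23)=-1; (−1)^{1·1·11}·(+1)^1·(-1)^1 = +1.
v=2: v_2(a)=4, v_2(b)=5; units ≡ 7, 3 (mod 8); ε·ε+αω+βω = 1·1+4·1+5·0 ≡ 1  ⇒  (a,b)_2 = -1.
v=11: a=11^4·(≡2), b=11^4·(≡2) mod 11; (2|11)=-1, (2|11)=-1; (−1)^{4·4·5}·(-1)^4·(-1)^4 = +1.
v=19: a=19^1·(≡9), b=19^1·(≡17) mod 19; (9|19)=+1, (17|19)=+1; (−1)^{1·1·9}·(+1)^1·(+1)^1 = -1.
v=17: a=17^-2·(≡11), b=17^-2·(≡14) mod 17; (11|17)=-1, (14|17)=-1; (−1)^{-2·-2·8}·(-1)^-2·(-1)^-2 = +1.
v=13: a=13^1·(≡2), b=13^1·(≡6) mod 13; (2|13)=-1, (6|13)=-1; (−1)^{1·1·6}·(-1)^1·(-1)^1 = +1.
Ram(-5681, -238602) = {2, 7, 19, ∞}; no ℚ_2-point on the conic.

[2, 7, 19, inf]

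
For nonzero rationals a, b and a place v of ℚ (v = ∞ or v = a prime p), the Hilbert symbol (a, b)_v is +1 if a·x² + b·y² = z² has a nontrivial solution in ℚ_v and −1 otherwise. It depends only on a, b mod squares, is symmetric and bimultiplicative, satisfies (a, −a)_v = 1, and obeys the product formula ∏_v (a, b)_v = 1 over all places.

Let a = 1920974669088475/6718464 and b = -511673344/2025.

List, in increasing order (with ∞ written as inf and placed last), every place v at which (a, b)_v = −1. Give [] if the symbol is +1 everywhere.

[2, 7, 13, 19]

Mod squares: a ≡ 19, b ≡ -1729. Check v ∈ {∞, 2, 3, 5, 7, 11, 13, 17, 19, 41}.
v=11: a=11^2·(≡7), b=11^0·(≡5) mod 11; (7|11)=-1, (5|11)=+1; (−1)^{2·0·5}·(-1)^0·(+1)^2 = +1.
v=2: v_2(a)=-10, v_2(b)=10; units ≡ 3, 7 (mod 8); ε·ε+αω+βω = 1·1+-10·0+10·1 ≡ 1  ⇒  (a,b)_2 = -1.
v=13: a=13^2·(≡8), b=13^1·(≡4) mod 13; (8|13)=-1, (4|13)=+1; (−1)^{2·1·6}·(-1)^1·(+1)^2 = -1.
v=41: a=41^2·(≡3), b=41^0·(≡6) mod 41; (3|41)=-1, (6|41)=-1; (−1)^{2·0·20}·(-1)^0·(-1)^2 = +1.
v=7: a=7^6·(≡3), b=7^1·(≡3) mod 7; (3|7)=-1, (3|7)=-1; (−1)^{6·1·3}·(-1)^1·(-1)^6 = -1.
v=19: a=19^1·(≡6), b=19^1·(≡4) mod 19; (6|19)=+1, (4|19)=+1; (−1)^{1·1·9}·(+1)^1·(+1)^1 = -1.
v=3: a=3^-8·(≡1), b=3^-4·(≡2) mod 3; (1|3)=+1, (2|3)=-1; (−1)^{-8·-4·1}·(+1)^-4·(-1)^-8 = +1.
v=∞: 19 > 0 and -1729 < 0  ⇒  (a,b)_∞ = +1.
v=5: a=5^2·(≡1), b=5^-2·(≡1) mod 5; (1|5)=+1, (1|5)=+1; (−1)^{2·-2·2}·(+1)^-2·(+1)^2 = +1.
v=17: a=17^0·(≡9), b=17^2·(≡10) mod 17; (9|17)=+1, (10|17)=-1; (−1)^{0·2·8}·(+1)^2·(-1)^0 = +1.
|Ram(19, -1729)| = 4, even; anisotropic at {2, 7, 13, 19}.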